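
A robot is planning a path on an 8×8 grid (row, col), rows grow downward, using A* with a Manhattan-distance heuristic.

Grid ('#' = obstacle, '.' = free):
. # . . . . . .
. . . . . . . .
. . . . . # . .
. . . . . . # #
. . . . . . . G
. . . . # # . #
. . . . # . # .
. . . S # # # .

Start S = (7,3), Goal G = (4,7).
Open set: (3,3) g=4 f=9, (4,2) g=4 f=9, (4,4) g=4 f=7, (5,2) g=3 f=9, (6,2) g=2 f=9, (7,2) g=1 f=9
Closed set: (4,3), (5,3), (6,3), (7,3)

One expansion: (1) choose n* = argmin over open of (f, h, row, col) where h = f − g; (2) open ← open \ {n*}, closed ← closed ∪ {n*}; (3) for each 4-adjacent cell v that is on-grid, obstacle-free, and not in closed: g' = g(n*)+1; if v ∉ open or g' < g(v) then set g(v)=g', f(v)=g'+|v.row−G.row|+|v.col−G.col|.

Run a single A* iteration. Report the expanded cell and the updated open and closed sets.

step 1: expand (4,4) (f=7, h=3) → closed; open now [(3,3) g=4 f=9, (3,4) g=5 f=9, (4,2) g=4 f=9, (4,5) g=5 f=7, (5,2) g=3 f=9, (6,2) g=2 f=9, (7,2) g=1 f=9]

expanded=(4,4); open=[(3,3) g=4 f=9, (3,4) g=5 f=9, (4,2) g=4 f=9, (4,5) g=5 f=7, (5,2) g=3 f=9, (6,2) g=2 f=9, (7,2) g=1 f=9]; closed=[(4,3), (4,4), (5,3), (6,3), (7,3)]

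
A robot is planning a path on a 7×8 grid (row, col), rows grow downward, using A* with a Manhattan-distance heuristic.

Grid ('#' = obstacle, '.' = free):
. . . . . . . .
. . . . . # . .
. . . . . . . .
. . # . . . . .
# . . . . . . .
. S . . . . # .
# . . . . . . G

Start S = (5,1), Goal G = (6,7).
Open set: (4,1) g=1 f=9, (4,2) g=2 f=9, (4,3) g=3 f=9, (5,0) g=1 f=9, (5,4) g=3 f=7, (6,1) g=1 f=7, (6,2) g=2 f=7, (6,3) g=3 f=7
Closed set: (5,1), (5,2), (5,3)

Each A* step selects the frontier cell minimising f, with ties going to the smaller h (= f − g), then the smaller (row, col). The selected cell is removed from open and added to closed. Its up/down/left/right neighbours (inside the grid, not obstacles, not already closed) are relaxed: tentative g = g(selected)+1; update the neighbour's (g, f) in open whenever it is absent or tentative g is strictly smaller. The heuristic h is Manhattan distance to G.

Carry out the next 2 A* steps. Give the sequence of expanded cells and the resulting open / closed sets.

step 1: expand (5,4) (f=7, h=4) → closed; open now [(4,1) g=1 f=9, (4,2) g=2 f=9, (4,3) g=3 f=9, (4,4) g=4 f=9, (5,0) g=1 f=9, (5,5) g=4 f=7, (6,1) g=1 f=7, (6,2) g=2 f=7, (6,3) g=3 f=7, (6,4) g=4 f=7]
step 2: expand (5,5) (f=7, h=3) → closed; open now [(4,1) g=1 f=9, (4,2) g=2 f=9, (4,3) g=3 f=9, (4,4) g=4 f=9, (4,5) g=5 f=9, (5,0) g=1 f=9, (6,1) g=1 f=7, (6,2) g=2 f=7, (6,3) g=3 f=7, (6,4) g=4 f=7, (6,5) g=5 f=7]

order=[(5,4) → (5,5)]; open=[(4,1) g=1 f=9, (4,2) g=2 f=9, (4,3) g=3 f=9, (4,4) g=4 f=9, (4,5) g=5 f=9, (5,0) g=1 f=9, (6,1) g=1 f=7, (6,2) g=2 f=7, (6,3) g=3 f=7, (6,4) g=4 f=7, (6,5) g=5 f=7]; closed=[(5,1), (5,2), (5,3), (5,4), (5,5)]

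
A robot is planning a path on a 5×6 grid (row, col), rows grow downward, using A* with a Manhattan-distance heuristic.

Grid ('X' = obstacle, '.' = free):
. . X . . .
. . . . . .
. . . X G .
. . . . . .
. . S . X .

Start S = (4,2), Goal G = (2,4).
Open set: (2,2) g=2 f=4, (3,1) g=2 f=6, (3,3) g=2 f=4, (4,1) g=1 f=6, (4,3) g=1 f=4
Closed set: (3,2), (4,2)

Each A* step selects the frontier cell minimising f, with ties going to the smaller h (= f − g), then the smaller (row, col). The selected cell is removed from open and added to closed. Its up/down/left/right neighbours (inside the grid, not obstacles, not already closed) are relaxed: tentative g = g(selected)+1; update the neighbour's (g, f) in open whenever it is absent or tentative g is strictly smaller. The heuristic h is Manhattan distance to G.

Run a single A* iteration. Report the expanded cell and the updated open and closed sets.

expanded=(2,2); open=[(1,2) g=3 f=6, (2,1) g=3 f=6, (3,1) g=2 f=6, (3,3) g=2 f=4, (4,1) g=1 f=6, (4,3) g=1 f=4]; closed=[(2,2), (3,2), (4,2)]

step 1: expand (2,2) (f=4, h=2) → closed; open now [(1,2) g=3 f=6, (2,1) g=3 f=6, (3,1) g=2 f=6, (3,3) g=2 f=4, (4,1) g=1 f=6, (4,3) g=1 f=4]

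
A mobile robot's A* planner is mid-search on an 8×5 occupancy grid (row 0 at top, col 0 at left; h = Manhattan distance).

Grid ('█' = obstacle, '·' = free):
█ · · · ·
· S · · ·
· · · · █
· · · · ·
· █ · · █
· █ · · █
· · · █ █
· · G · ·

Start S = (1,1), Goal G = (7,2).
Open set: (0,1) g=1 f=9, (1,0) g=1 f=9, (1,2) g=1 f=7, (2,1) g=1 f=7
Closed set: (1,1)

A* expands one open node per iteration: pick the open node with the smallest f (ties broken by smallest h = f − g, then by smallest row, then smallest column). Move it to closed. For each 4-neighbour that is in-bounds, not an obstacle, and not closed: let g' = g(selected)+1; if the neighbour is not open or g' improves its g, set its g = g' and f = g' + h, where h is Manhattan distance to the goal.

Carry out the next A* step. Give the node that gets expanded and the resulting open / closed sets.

step 1: expand (1,2) (f=7, h=6) → closed; open now [(0,1) g=1 f=9, (0,2) g=2 f=9, (1,0) g=1 f=9, (1,3) g=2 f=9, (2,1) g=1 f=7, (2,2) g=2 f=7]

expanded=(1,2); open=[(0,1) g=1 f=9, (0,2) g=2 f=9, (1,0) g=1 f=9, (1,3) g=2 f=9, (2,1) g=1 f=7, (2,2) g=2 f=7]; closed=[(1,1), (1,2)]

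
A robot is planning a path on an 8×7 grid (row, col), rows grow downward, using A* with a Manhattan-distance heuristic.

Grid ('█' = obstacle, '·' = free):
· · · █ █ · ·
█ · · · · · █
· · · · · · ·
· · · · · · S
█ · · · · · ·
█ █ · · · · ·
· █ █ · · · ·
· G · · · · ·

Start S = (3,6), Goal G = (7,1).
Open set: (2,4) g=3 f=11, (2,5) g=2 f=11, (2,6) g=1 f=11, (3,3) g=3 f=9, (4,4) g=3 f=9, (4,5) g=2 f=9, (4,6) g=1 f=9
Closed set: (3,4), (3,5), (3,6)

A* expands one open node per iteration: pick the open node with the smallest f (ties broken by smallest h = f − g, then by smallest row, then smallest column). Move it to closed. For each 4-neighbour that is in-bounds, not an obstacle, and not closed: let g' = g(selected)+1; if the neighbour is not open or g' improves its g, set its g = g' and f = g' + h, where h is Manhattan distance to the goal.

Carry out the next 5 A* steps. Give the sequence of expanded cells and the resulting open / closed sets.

order=[(3,3) → (3,2) → (3,1) → (4,1) → (4,2)]; open=[(2,1) g=6 f=11, (2,2) g=5 f=11, (2,3) g=4 f=11, (2,4) g=3 f=11, (2,5) g=2 f=11, (2,6) g=1 f=11, (3,0) g=6 f=11, (4,3) g=4 f=9, (4,4) g=3 f=9, (4,5) g=2 f=9, (4,6) g=1 f=9, (5,2) g=6 f=9]; closed=[(3,1), (3,2), (3,3), (3,4), (3,5), (3,6), (4,1), (4,2)]

step 1: expand (3,3) (f=9, h=6) → closed; open now [(2,3) g=4 f=11, (2,4) g=3 f=11, (2,5) g=2 f=11, (2,6) g=1 f=11, (3,2) g=4 f=9, (4,3) g=4 f=9, (4,4) g=3 f=9, (4,5) g=2 f=9, (4,6) g=1 f=9]
step 2: expand (3,2) (f=9, h=5) → closed; open now [(2,2) g=5 f=11, (2,3) g=4 f=11, (2,4) g=3 f=11, (2,5) g=2 f=11, (2,6) g=1 f=11, (3,1) g=5 f=9, (4,2) g=5 f=9, (4,3) g=4 f=9, (4,4) g=3 f=9, (4,5) g=2 f=9, (4,6) g=1 f=9]
step 3: expand (3,1) (f=9, h=4) → closed; open now [(2,1) g=6 f=11, (2,2) g=5 f=11, (2,3) g=4 f=11, (2,4) g=3 f=11, (2,5) g=2 f=11, (2,6) g=1 f=11, (3,0) g=6 f=11, (4,1) g=6 f=9, (4,2) g=5 f=9, (4,3) g=4 f=9, (4,4) g=3 f=9, (4,5) g=2 f=9, (4,6) g=1 f=9]
step 4: expand (4,1) (f=9, h=3) → closed; open now [(2,1) g=6 f=11, (2,2) g=5 f=11, (2,3) g=4 f=11, (2,4) g=3 f=11, (2,5) g=2 f=11, (2,6) g=1 f=11, (3,0) g=6 f=11, (4,2) g=5 f=9, (4,3) g=4 f=9, (4,4) g=3 f=9, (4,5) g=2 f=9, (4,6) g=1 f=9]
step 5: expand (4,2) (f=9, h=4) → closed; open now [(2,1) g=6 f=11, (2,2) g=5 f=11, (2,3) g=4 f=11, (2,4) g=3 f=11, (2,5) g=2 f=11, (2,6) g=1 f=11, (3,0) g=6 f=11, (4,3) g=4 f=9, (4,4) g=3 f=9, (4,5) g=2 f=9, (4,6) g=1 f=9, (5,2) g=6 f=9]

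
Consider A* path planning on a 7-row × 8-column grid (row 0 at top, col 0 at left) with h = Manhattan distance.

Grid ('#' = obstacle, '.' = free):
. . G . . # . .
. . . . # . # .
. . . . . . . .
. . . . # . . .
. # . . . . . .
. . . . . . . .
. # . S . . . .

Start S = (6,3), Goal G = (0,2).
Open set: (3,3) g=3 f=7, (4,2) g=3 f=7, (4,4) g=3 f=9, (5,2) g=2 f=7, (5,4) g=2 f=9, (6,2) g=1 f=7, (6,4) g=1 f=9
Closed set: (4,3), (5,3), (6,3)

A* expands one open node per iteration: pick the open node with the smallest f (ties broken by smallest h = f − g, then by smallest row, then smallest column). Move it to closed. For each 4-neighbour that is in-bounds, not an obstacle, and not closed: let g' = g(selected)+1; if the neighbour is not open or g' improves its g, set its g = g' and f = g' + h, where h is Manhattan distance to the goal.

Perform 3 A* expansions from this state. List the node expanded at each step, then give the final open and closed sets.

order=[(3,3) → (2,3) → (1,3)]; open=[(0,3) g=6 f=7, (1,2) g=6 f=7, (2,2) g=5 f=7, (2,4) g=5 f=9, (3,2) g=4 f=7, (4,2) g=3 f=7, (4,4) g=3 f=9, (5,2) g=2 f=7, (5,4) g=2 f=9, (6,2) g=1 f=7, (6,4) g=1 f=9]; closed=[(1,3), (2,3), (3,3), (4,3), (5,3), (6,3)]

step 1: expand (3,3) (f=7, h=4) → closed; open now [(2,3) g=4 f=7, (3,2) g=4 f=7, (4,2) g=3 f=7, (4,4) g=3 f=9, (5,2) g=2 f=7, (5,4) g=2 f=9, (6,2) g=1 f=7, (6,4) g=1 f=9]
step 2: expand (2,3) (f=7, h=3) → closed; open now [(1,3) g=5 f=7, (2,2) g=5 f=7, (2,4) g=5 f=9, (3,2) g=4 f=7, (4,2) g=3 f=7, (4,4) g=3 f=9, (5,2) g=2 f=7, (5,4) g=2 f=9, (6,2) g=1 f=7, (6,4) g=1 f=9]
step 3: expand (1,3) (f=7, h=2) → closed; open now [(0,3) g=6 f=7, (1,2) g=6 f=7, (2,2) g=5 f=7, (2,4) g=5 f=9, (3,2) g=4 f=7, (4,2) g=3 f=7, (4,4) g=3 f=9, (5,2) g=2 f=7, (5,4) g=2 f=9, (6,2) g=1 f=7, (6,4) g=1 f=9]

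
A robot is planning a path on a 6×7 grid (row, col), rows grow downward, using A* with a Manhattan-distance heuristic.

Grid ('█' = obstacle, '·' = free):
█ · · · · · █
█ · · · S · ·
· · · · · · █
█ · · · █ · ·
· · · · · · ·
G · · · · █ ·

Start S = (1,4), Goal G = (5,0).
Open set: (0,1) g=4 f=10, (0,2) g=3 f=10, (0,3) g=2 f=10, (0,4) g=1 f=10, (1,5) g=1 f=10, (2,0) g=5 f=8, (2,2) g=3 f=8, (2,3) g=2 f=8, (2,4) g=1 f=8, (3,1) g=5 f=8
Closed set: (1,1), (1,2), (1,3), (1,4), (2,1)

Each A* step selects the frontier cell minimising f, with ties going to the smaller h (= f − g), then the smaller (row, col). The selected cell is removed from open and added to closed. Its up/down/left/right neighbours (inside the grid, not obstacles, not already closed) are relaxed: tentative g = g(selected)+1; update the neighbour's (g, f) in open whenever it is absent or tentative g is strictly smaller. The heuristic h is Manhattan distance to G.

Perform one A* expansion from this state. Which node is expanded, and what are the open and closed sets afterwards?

step 1: expand (2,0) (f=8, h=3) → closed; open now [(0,1) g=4 f=10, (0,2) g=3 f=10, (0,3) g=2 f=10, (0,4) g=1 f=10, (1,5) g=1 f=10, (2,2) g=3 f=8, (2,3) g=2 f=8, (2,4) g=1 f=8, (3,1) g=5 f=8]

expanded=(2,0); open=[(0,1) g=4 f=10, (0,2) g=3 f=10, (0,3) g=2 f=10, (0,4) g=1 f=10, (1,5) g=1 f=10, (2,2) g=3 f=8, (2,3) g=2 f=8, (2,4) g=1 f=8, (3,1) g=5 f=8]; closed=[(1,1), (1,2), (1,3), (1,4), (2,0), (2,1)]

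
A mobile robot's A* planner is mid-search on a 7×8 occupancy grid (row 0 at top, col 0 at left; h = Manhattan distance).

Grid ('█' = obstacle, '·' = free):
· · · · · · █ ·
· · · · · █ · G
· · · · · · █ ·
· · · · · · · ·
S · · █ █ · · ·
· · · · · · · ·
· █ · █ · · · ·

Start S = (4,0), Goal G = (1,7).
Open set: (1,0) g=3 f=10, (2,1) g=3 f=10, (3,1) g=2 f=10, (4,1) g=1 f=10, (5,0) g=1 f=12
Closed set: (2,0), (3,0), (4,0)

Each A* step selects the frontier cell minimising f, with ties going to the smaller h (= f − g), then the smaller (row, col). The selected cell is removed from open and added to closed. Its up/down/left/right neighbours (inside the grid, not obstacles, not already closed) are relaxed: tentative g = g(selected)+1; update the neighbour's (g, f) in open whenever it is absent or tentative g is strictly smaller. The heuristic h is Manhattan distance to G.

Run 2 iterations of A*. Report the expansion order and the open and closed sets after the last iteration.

order=[(1,0) → (1,1)]; open=[(0,0) g=4 f=12, (0,1) g=5 f=12, (1,2) g=5 f=10, (2,1) g=3 f=10, (3,1) g=2 f=10, (4,1) g=1 f=10, (5,0) g=1 f=12]; closed=[(1,0), (1,1), (2,0), (3,0), (4,0)]

step 1: expand (1,0) (f=10, h=7) → closed; open now [(0,0) g=4 f=12, (1,1) g=4 f=10, (2,1) g=3 f=10, (3,1) g=2 f=10, (4,1) g=1 f=10, (5,0) g=1 f=12]
step 2: expand (1,1) (f=10, h=6) → closed; open now [(0,0) g=4 f=12, (0,1) g=5 f=12, (1,2) g=5 f=10, (2,1) g=3 f=10, (3,1) g=2 f=10, (4,1) g=1 f=10, (5,0) g=1 f=12]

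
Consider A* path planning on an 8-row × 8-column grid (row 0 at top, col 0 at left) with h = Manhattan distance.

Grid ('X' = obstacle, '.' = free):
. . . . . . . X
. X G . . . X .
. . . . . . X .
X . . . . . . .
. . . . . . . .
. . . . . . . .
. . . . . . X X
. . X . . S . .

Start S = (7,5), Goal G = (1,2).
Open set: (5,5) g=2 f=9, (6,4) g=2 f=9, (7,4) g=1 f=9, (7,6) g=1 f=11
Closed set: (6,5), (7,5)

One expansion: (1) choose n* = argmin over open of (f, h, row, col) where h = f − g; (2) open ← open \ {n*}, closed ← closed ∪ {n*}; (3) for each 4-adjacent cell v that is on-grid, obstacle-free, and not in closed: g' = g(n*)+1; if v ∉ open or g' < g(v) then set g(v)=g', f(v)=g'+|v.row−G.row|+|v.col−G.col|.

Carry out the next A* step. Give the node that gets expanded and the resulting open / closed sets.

step 1: expand (5,5) (f=9, h=7) → closed; open now [(4,5) g=3 f=9, (5,4) g=3 f=9, (5,6) g=3 f=11, (6,4) g=2 f=9, (7,4) g=1 f=9, (7,6) g=1 f=11]

expanded=(5,5); open=[(4,5) g=3 f=9, (5,4) g=3 f=9, (5,6) g=3 f=11, (6,4) g=2 f=9, (7,4) g=1 f=9, (7,6) g=1 f=11]; closed=[(5,5), (6,5), (7,5)]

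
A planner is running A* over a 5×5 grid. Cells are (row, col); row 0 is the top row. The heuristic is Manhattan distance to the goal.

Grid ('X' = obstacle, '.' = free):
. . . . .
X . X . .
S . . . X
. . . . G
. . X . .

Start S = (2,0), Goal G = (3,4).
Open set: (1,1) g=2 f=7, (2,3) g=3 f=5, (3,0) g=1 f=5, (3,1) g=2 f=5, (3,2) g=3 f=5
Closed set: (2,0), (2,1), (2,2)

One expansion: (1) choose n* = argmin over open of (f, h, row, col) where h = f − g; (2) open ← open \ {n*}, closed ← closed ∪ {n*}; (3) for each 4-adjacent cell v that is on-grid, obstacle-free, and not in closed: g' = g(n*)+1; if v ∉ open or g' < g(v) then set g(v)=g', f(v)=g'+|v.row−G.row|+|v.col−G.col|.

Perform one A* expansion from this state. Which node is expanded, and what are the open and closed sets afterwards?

expanded=(2,3); open=[(1,1) g=2 f=7, (1,3) g=4 f=7, (3,0) g=1 f=5, (3,1) g=2 f=5, (3,2) g=3 f=5, (3,3) g=4 f=5]; closed=[(2,0), (2,1), (2,2), (2,3)]

step 1: expand (2,3) (f=5, h=2) → closed; open now [(1,1) g=2 f=7, (1,3) g=4 f=7, (3,0) g=1 f=5, (3,1) g=2 f=5, (3,2) g=3 f=5, (3,3) g=4 f=5]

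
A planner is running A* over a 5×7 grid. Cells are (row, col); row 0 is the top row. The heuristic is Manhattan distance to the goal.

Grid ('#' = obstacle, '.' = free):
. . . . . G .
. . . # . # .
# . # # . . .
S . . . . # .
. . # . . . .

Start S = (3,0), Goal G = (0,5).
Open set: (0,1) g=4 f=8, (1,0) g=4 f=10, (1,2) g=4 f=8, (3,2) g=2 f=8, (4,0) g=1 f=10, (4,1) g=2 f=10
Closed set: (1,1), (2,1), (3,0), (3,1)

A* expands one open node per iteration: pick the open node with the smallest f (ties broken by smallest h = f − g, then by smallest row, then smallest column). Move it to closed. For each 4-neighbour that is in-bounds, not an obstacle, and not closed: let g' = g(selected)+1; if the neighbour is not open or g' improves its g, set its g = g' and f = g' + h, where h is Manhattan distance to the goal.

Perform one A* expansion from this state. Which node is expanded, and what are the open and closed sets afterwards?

step 1: expand (0,1) (f=8, h=4) → closed; open now [(0,0) g=5 f=10, (0,2) g=5 f=8, (1,0) g=4 f=10, (1,2) g=4 f=8, (3,2) g=2 f=8, (4,0) g=1 f=10, (4,1) g=2 f=10]

expanded=(0,1); open=[(0,0) g=5 f=10, (0,2) g=5 f=8, (1,0) g=4 f=10, (1,2) g=4 f=8, (3,2) g=2 f=8, (4,0) g=1 f=10, (4,1) g=2 f=10]; closed=[(0,1), (1,1), (2,1), (3,0), (3,1)]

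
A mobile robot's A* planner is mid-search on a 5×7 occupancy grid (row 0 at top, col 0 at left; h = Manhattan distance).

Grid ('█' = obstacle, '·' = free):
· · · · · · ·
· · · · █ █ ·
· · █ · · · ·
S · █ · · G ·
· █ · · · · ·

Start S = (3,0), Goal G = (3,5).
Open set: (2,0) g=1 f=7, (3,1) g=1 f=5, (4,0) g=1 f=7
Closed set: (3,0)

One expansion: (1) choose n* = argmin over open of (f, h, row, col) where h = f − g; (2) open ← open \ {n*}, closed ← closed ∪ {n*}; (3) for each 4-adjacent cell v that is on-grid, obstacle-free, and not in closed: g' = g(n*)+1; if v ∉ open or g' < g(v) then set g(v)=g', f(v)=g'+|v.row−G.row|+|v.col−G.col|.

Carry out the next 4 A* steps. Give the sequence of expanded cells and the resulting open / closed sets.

order=[(3,1) → (2,1) → (2,0) → (4,0)]; open=[(1,0) g=2 f=9, (1,1) g=3 f=9]; closed=[(2,0), (2,1), (3,0), (3,1), (4,0)]

step 1: expand (3,1) (f=5, h=4) → closed; open now [(2,0) g=1 f=7, (2,1) g=2 f=7, (4,0) g=1 f=7]
step 2: expand (2,1) (f=7, h=5) → closed; open now [(1,1) g=3 f=9, (2,0) g=1 f=7, (4,0) g=1 f=7]
step 3: expand (2,0) (f=7, h=6) → closed; open now [(1,0) g=2 f=9, (1,1) g=3 f=9, (4,0) g=1 f=7]
step 4: expand (4,0) (f=7, h=6) → closed; open now [(1,0) g=2 f=9, (1,1) g=3 f=9]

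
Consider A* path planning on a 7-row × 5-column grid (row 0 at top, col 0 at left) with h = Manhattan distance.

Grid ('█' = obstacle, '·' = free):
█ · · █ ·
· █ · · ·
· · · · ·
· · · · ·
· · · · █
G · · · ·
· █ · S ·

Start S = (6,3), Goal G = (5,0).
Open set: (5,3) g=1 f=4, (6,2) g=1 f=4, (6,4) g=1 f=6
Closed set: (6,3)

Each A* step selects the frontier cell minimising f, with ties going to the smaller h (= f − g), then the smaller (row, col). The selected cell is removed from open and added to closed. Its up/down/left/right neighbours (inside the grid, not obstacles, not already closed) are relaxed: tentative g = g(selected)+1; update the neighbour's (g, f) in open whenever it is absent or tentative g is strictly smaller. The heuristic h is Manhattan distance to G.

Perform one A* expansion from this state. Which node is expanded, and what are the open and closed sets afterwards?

step 1: expand (5,3) (f=4, h=3) → closed; open now [(4,3) g=2 f=6, (5,2) g=2 f=4, (5,4) g=2 f=6, (6,2) g=1 f=4, (6,4) g=1 f=6]

expanded=(5,3); open=[(4,3) g=2 f=6, (5,2) g=2 f=4, (5,4) g=2 f=6, (6,2) g=1 f=4, (6,4) g=1 f=6]; closed=[(5,3), (6,3)]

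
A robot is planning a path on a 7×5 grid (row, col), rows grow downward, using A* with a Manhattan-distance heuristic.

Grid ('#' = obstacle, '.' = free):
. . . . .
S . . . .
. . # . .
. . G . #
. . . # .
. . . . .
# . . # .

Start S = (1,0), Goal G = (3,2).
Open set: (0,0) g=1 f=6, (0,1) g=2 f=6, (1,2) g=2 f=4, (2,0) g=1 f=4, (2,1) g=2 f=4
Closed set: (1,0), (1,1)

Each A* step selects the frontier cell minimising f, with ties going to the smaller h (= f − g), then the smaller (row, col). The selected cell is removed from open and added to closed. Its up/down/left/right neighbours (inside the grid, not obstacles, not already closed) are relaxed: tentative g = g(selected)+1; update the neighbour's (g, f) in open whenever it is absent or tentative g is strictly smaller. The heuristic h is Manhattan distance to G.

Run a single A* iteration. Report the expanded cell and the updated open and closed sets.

expanded=(1,2); open=[(0,0) g=1 f=6, (0,1) g=2 f=6, (0,2) g=3 f=6, (1,3) g=3 f=6, (2,0) g=1 f=4, (2,1) g=2 f=4]; closed=[(1,0), (1,1), (1,2)]

step 1: expand (1,2) (f=4, h=2) → closed; open now [(0,0) g=1 f=6, (0,1) g=2 f=6, (0,2) g=3 f=6, (1,3) g=3 f=6, (2,0) g=1 f=4, (2,1) g=2 f=4]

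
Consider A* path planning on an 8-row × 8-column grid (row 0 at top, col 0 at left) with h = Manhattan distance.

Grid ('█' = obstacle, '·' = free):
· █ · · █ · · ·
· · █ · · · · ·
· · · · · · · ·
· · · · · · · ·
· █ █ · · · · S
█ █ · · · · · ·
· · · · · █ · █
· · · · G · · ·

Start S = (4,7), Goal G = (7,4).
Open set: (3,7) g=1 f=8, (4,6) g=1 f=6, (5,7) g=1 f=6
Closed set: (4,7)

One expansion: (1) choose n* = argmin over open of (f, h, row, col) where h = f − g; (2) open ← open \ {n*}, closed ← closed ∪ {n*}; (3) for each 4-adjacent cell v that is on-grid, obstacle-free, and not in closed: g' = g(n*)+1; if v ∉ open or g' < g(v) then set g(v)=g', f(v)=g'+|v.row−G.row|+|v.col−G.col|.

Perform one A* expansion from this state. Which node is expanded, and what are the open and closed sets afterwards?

expanded=(4,6); open=[(3,6) g=2 f=8, (3,7) g=1 f=8, (4,5) g=2 f=6, (5,6) g=2 f=6, (5,7) g=1 f=6]; closed=[(4,6), (4,7)]

step 1: expand (4,6) (f=6, h=5) → closed; open now [(3,6) g=2 f=8, (3,7) g=1 f=8, (4,5) g=2 f=6, (5,6) g=2 f=6, (5,7) g=1 f=6]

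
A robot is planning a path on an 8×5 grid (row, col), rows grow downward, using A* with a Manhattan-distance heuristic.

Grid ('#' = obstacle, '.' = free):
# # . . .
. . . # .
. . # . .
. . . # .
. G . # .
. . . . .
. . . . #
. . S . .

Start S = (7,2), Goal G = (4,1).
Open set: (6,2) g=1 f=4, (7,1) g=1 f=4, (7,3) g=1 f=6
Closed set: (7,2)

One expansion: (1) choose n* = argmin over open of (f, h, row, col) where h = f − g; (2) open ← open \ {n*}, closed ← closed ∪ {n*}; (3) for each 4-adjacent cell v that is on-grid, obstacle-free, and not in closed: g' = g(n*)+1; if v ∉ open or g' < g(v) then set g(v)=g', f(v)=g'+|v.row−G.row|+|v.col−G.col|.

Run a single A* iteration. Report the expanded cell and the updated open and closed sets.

expanded=(6,2); open=[(5,2) g=2 f=4, (6,1) g=2 f=4, (6,3) g=2 f=6, (7,1) g=1 f=4, (7,3) g=1 f=6]; closed=[(6,2), (7,2)]

step 1: expand (6,2) (f=4, h=3) → closed; open now [(5,2) g=2 f=4, (6,1) g=2 f=4, (6,3) g=2 f=6, (7,1) g=1 f=4, (7,3) g=1 f=6]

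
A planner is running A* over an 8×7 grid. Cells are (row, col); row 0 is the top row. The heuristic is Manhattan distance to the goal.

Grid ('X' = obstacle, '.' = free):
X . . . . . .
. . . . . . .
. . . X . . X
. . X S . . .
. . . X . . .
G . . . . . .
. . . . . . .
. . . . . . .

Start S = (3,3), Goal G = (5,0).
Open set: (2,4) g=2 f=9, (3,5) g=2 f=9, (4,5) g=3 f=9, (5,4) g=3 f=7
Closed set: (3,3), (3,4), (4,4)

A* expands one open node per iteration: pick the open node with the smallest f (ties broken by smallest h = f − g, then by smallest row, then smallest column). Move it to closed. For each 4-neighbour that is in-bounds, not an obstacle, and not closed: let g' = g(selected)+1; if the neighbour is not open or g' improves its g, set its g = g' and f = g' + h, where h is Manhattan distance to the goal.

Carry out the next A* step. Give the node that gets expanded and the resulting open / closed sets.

expanded=(5,4); open=[(2,4) g=2 f=9, (3,5) g=2 f=9, (4,5) g=3 f=9, (5,3) g=4 f=7, (5,5) g=4 f=9, (6,4) g=4 f=9]; closed=[(3,3), (3,4), (4,4), (5,4)]

step 1: expand (5,4) (f=7, h=4) → closed; open now [(2,4) g=2 f=9, (3,5) g=2 f=9, (4,5) g=3 f=9, (5,3) g=4 f=7, (5,5) g=4 f=9, (6,4) g=4 f=9]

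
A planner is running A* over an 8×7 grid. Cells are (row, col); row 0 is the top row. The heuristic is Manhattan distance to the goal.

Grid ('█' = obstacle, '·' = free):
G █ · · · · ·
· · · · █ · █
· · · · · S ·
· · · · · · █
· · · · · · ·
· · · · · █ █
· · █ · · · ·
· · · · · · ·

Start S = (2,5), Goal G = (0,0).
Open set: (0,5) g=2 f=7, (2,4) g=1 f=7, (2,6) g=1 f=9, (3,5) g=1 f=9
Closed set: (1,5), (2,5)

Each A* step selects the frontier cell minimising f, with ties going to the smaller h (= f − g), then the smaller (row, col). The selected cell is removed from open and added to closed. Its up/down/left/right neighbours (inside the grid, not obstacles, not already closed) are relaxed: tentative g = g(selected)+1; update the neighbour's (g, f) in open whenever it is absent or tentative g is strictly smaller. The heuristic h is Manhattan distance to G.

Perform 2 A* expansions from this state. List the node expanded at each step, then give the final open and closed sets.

step 1: expand (0,5) (f=7, h=5) → closed; open now [(0,4) g=3 f=7, (0,6) g=3 f=9, (2,4) g=1 f=7, (2,6) g=1 f=9, (3,5) g=1 f=9]
step 2: expand (0,4) (f=7, h=4) → closed; open now [(0,3) g=4 f=7, (0,6) g=3 f=9, (2,4) g=1 f=7, (2,6) g=1 f=9, (3,5) g=1 f=9]

order=[(0,5) → (0,4)]; open=[(0,3) g=4 f=7, (0,6) g=3 f=9, (2,4) g=1 f=7, (2,6) g=1 f=9, (3,5) g=1 f=9]; closed=[(0,4), (0,5), (1,5), (2,5)]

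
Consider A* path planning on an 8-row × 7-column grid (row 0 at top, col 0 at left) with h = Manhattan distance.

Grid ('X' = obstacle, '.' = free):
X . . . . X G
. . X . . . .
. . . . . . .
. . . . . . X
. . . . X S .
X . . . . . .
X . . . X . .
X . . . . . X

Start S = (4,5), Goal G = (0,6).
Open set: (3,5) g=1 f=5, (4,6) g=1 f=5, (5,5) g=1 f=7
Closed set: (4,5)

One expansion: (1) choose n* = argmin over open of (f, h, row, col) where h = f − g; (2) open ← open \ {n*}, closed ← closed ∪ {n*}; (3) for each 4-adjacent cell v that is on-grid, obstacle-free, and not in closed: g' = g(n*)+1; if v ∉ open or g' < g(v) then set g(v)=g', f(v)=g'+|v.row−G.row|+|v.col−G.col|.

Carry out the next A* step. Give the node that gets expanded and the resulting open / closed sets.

step 1: expand (3,5) (f=5, h=4) → closed; open now [(2,5) g=2 f=5, (3,4) g=2 f=7, (4,6) g=1 f=5, (5,5) g=1 f=7]

expanded=(3,5); open=[(2,5) g=2 f=5, (3,4) g=2 f=7, (4,6) g=1 f=5, (5,5) g=1 f=7]; closed=[(3,5), (4,5)]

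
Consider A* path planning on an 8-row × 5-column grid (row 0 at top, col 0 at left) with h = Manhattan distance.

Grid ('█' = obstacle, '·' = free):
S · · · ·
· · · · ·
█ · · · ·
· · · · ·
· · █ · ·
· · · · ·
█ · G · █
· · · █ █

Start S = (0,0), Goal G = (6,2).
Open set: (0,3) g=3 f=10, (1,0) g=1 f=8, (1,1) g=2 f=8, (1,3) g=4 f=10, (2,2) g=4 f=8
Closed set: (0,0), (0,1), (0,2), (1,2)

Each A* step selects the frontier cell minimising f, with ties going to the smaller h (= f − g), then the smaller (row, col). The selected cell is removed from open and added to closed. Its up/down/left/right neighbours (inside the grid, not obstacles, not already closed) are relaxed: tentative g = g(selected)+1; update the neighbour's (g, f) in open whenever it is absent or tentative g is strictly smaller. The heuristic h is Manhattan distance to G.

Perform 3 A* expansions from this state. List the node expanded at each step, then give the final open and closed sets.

step 1: expand (2,2) (f=8, h=4) → closed; open now [(0,3) g=3 f=10, (1,0) g=1 f=8, (1,1) g=2 f=8, (1,3) g=4 f=10, (2,1) g=5 f=10, (2,3) g=5 f=10, (3,2) g=5 f=8]
step 2: expand (3,2) (f=8, h=3) → closed; open now [(0,3) g=3 f=10, (1,0) g=1 f=8, (1,1) g=2 f=8, (1,3) g=4 f=10, (2,1) g=5 f=10, (2,3) g=5 f=10, (3,1) g=6 f=10, (3,3) g=6 f=10]
step 3: expand (1,1) (f=8, h=6) → closed; open now [(0,3) g=3 f=10, (1,0) g=1 f=8, (1,3) g=4 f=10, (2,1) g=3 f=8, (2,3) g=5 f=10, (3,1) g=6 f=10, (3,3) g=6 f=10]

order=[(2,2) → (3,2) → (1,1)]; open=[(0,3) g=3 f=10, (1,0) g=1 f=8, (1,3) g=4 f=10, (2,1) g=3 f=8, (2,3) g=5 f=10, (3,1) g=6 f=10, (3,3) g=6 f=10]; closed=[(0,0), (0,1), (0,2), (1,1), (1,2), (2,2), (3,2)]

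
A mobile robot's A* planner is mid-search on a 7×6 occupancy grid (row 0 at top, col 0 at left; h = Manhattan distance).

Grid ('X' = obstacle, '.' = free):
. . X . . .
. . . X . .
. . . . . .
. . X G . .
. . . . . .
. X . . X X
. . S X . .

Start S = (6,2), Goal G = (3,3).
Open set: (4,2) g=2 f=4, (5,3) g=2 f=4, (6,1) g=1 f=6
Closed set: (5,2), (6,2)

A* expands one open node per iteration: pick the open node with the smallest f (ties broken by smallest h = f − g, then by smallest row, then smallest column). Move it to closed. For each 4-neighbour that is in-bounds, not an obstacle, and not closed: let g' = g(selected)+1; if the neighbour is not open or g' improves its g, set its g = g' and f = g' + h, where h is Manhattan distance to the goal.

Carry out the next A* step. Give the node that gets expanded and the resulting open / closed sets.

step 1: expand (4,2) (f=4, h=2) → closed; open now [(4,1) g=3 f=6, (4,3) g=3 f=4, (5,3) g=2 f=4, (6,1) g=1 f=6]

expanded=(4,2); open=[(4,1) g=3 f=6, (4,3) g=3 f=4, (5,3) g=2 f=4, (6,1) g=1 f=6]; closed=[(4,2), (5,2), (6,2)]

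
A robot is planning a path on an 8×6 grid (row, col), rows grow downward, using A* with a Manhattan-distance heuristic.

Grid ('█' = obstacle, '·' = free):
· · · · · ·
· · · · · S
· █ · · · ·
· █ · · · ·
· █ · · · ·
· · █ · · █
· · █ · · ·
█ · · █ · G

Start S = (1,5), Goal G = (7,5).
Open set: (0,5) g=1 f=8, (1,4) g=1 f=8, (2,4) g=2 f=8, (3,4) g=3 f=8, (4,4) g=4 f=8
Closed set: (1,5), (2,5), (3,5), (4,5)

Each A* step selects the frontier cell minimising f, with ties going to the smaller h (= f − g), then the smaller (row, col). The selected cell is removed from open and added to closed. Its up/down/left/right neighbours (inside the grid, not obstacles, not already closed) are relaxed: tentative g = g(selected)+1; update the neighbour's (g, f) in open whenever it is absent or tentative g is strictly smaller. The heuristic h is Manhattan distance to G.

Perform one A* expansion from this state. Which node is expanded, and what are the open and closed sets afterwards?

step 1: expand (4,4) (f=8, h=4) → closed; open now [(0,5) g=1 f=8, (1,4) g=1 f=8, (2,4) g=2 f=8, (3,4) g=3 f=8, (4,3) g=5 f=10, (5,4) g=5 f=8]

expanded=(4,4); open=[(0,5) g=1 f=8, (1,4) g=1 f=8, (2,4) g=2 f=8, (3,4) g=3 f=8, (4,3) g=5 f=10, (5,4) g=5 f=8]; closed=[(1,5), (2,5), (3,5), (4,4), (4,5)]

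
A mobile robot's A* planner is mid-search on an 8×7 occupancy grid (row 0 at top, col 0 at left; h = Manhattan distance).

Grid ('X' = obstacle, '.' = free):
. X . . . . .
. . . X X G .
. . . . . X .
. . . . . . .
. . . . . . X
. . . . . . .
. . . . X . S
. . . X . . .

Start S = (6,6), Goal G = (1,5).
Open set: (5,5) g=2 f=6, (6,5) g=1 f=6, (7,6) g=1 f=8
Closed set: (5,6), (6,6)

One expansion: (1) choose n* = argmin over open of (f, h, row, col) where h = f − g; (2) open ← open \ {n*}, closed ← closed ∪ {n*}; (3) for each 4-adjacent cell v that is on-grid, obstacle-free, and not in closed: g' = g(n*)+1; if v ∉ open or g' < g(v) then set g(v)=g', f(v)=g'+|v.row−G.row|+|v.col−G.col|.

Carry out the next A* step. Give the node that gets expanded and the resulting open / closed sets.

expanded=(5,5); open=[(4,5) g=3 f=6, (5,4) g=3 f=8, (6,5) g=1 f=6, (7,6) g=1 f=8]; closed=[(5,5), (5,6), (6,6)]

step 1: expand (5,5) (f=6, h=4) → closed; open now [(4,5) g=3 f=6, (5,4) g=3 f=8, (6,5) g=1 f=6, (7,6) g=1 f=8]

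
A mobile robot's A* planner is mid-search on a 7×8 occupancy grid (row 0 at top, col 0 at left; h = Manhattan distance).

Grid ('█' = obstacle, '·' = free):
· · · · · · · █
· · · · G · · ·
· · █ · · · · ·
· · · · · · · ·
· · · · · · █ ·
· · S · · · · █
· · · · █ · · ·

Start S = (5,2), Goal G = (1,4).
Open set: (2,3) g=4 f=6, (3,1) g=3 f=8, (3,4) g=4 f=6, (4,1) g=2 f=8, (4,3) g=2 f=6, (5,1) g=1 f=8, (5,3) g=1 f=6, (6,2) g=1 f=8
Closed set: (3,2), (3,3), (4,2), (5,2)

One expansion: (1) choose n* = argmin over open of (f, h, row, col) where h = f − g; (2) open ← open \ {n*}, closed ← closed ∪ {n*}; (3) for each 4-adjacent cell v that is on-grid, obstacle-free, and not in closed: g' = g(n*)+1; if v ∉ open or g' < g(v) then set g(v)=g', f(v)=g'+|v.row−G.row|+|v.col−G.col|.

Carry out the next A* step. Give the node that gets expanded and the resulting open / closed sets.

expanded=(2,3); open=[(1,3) g=5 f=6, (2,4) g=5 f=6, (3,1) g=3 f=8, (3,4) g=4 f=6, (4,1) g=2 f=8, (4,3) g=2 f=6, (5,1) g=1 f=8, (5,3) g=1 f=6, (6,2) g=1 f=8]; closed=[(2,3), (3,2), (3,3), (4,2), (5,2)]

step 1: expand (2,3) (f=6, h=2) → closed; open now [(1,3) g=5 f=6, (2,4) g=5 f=6, (3,1) g=3 f=8, (3,4) g=4 f=6, (4,1) g=2 f=8, (4,3) g=2 f=6, (5,1) g=1 f=8, (5,3) g=1 f=6, (6,2) g=1 f=8]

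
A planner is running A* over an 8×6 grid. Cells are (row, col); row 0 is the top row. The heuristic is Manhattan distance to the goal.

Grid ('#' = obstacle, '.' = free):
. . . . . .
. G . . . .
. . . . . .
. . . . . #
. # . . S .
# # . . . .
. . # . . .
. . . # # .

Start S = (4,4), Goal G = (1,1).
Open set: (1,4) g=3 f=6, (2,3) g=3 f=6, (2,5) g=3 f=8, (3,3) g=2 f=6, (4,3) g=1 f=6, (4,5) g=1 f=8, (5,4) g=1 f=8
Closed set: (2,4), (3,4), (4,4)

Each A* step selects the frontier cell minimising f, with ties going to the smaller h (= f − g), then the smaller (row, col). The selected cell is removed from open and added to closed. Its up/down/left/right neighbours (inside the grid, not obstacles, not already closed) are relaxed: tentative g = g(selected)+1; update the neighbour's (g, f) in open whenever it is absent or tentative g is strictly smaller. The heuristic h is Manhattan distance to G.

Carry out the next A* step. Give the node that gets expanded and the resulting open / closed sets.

expanded=(1,4); open=[(0,4) g=4 f=8, (1,3) g=4 f=6, (1,5) g=4 f=8, (2,3) g=3 f=6, (2,5) g=3 f=8, (3,3) g=2 f=6, (4,3) g=1 f=6, (4,5) g=1 f=8, (5,4) g=1 f=8]; closed=[(1,4), (2,4), (3,4), (4,4)]

step 1: expand (1,4) (f=6, h=3) → closed; open now [(0,4) g=4 f=8, (1,3) g=4 f=6, (1,5) g=4 f=8, (2,3) g=3 f=6, (2,5) g=3 f=8, (3,3) g=2 f=6, (4,3) g=1 f=6, (4,5) g=1 f=8, (5,4) g=1 f=8]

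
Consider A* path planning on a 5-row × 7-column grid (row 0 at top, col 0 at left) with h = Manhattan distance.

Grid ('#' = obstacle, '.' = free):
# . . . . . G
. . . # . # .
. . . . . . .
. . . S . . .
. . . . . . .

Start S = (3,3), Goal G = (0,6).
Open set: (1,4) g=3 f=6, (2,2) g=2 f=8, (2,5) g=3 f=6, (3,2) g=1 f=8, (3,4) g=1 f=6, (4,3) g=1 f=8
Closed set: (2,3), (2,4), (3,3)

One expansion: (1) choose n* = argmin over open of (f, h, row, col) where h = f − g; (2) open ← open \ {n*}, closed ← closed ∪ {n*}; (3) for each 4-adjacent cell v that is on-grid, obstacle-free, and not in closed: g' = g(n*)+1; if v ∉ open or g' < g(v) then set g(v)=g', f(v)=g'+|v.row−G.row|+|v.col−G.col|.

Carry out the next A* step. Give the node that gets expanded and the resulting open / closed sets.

expanded=(1,4); open=[(0,4) g=4 f=6, (2,2) g=2 f=8, (2,5) g=3 f=6, (3,2) g=1 f=8, (3,4) g=1 f=6, (4,3) g=1 f=8]; closed=[(1,4), (2,3), (2,4), (3,3)]

step 1: expand (1,4) (f=6, h=3) → closed; open now [(0,4) g=4 f=6, (2,2) g=2 f=8, (2,5) g=3 f=6, (3,2) g=1 f=8, (3,4) g=1 f=6, (4,3) g=1 f=8]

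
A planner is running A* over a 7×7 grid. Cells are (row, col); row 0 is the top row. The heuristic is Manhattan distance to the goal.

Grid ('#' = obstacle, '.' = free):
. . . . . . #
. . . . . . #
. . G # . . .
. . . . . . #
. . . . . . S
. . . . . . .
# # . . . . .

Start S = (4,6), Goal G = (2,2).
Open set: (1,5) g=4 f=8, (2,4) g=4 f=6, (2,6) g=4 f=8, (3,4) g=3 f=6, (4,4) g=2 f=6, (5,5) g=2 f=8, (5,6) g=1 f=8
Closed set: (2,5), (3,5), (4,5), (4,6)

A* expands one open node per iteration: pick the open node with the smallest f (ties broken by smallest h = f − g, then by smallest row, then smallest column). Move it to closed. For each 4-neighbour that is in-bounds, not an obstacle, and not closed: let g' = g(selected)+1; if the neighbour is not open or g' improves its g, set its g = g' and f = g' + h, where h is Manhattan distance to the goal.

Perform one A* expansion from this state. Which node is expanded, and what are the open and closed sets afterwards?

step 1: expand (2,4) (f=6, h=2) → closed; open now [(1,4) g=5 f=8, (1,5) g=4 f=8, (2,6) g=4 f=8, (3,4) g=3 f=6, (4,4) g=2 f=6, (5,5) g=2 f=8, (5,6) g=1 f=8]

expanded=(2,4); open=[(1,4) g=5 f=8, (1,5) g=4 f=8, (2,6) g=4 f=8, (3,4) g=3 f=6, (4,4) g=2 f=6, (5,5) g=2 f=8, (5,6) g=1 f=8]; closed=[(2,4), (2,5), (3,5), (4,5), (4,6)]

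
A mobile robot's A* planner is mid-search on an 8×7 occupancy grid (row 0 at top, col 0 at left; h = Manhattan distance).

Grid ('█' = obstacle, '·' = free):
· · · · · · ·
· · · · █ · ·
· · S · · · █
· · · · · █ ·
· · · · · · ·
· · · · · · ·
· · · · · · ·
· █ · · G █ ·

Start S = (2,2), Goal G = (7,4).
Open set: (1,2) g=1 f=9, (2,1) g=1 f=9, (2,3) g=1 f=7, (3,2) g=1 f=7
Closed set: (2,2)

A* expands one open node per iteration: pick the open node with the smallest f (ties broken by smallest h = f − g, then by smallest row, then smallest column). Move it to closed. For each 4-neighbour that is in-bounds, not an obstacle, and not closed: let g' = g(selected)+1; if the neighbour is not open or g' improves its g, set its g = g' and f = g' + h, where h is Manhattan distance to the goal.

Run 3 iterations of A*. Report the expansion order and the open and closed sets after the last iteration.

order=[(2,3) → (2,4) → (3,4)]; open=[(1,2) g=1 f=9, (1,3) g=2 f=9, (2,1) g=1 f=9, (2,5) g=3 f=9, (3,2) g=1 f=7, (3,3) g=2 f=7, (4,4) g=4 f=7]; closed=[(2,2), (2,3), (2,4), (3,4)]

step 1: expand (2,3) (f=7, h=6) → closed; open now [(1,2) g=1 f=9, (1,3) g=2 f=9, (2,1) g=1 f=9, (2,4) g=2 f=7, (3,2) g=1 f=7, (3,3) g=2 f=7]
step 2: expand (2,4) (f=7, h=5) → closed; open now [(1,2) g=1 f=9, (1,3) g=2 f=9, (2,1) g=1 f=9, (2,5) g=3 f=9, (3,2) g=1 f=7, (3,3) g=2 f=7, (3,4) g=3 f=7]
step 3: expand (3,4) (f=7, h=4) → closed; open now [(1,2) g=1 f=9, (1,3) g=2 f=9, (2,1) g=1 f=9, (2,5) g=3 f=9, (3,2) g=1 f=7, (3,3) g=2 f=7, (4,4) g=4 f=7]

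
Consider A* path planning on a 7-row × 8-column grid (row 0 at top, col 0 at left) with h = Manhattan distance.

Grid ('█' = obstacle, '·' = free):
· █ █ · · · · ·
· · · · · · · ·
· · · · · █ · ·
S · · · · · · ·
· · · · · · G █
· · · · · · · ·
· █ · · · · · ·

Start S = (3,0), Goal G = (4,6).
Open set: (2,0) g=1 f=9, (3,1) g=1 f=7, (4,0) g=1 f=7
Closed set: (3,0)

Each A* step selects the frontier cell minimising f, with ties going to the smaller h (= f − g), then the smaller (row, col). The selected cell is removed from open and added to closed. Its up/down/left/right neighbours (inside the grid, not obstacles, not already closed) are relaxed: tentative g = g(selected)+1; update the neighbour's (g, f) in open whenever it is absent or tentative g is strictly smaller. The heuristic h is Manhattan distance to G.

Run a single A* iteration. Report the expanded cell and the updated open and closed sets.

step 1: expand (3,1) (f=7, h=6) → closed; open now [(2,0) g=1 f=9, (2,1) g=2 f=9, (3,2) g=2 f=7, (4,0) g=1 f=7, (4,1) g=2 f=7]

expanded=(3,1); open=[(2,0) g=1 f=9, (2,1) g=2 f=9, (3,2) g=2 f=7, (4,0) g=1 f=7, (4,1) g=2 f=7]; closed=[(3,0), (3,1)]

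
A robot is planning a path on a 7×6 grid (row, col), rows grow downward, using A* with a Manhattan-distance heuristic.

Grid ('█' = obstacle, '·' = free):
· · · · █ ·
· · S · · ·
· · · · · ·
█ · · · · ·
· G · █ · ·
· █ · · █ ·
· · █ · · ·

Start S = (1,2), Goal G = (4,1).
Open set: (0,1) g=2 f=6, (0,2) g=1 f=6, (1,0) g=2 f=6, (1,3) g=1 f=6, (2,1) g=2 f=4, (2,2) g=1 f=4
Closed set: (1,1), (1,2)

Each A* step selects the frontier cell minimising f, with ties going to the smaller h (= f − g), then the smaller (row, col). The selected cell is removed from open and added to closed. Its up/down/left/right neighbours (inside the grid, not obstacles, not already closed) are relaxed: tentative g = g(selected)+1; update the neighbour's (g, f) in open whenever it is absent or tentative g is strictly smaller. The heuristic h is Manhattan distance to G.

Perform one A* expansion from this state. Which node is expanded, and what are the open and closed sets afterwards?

step 1: expand (2,1) (f=4, h=2) → closed; open now [(0,1) g=2 f=6, (0,2) g=1 f=6, (1,0) g=2 f=6, (1,3) g=1 f=6, (2,0) g=3 f=6, (2,2) g=1 f=4, (3,1) g=3 f=4]

expanded=(2,1); open=[(0,1) g=2 f=6, (0,2) g=1 f=6, (1,0) g=2 f=6, (1,3) g=1 f=6, (2,0) g=3 f=6, (2,2) g=1 f=4, (3,1) g=3 f=4]; closed=[(1,1), (1,2), (2,1)]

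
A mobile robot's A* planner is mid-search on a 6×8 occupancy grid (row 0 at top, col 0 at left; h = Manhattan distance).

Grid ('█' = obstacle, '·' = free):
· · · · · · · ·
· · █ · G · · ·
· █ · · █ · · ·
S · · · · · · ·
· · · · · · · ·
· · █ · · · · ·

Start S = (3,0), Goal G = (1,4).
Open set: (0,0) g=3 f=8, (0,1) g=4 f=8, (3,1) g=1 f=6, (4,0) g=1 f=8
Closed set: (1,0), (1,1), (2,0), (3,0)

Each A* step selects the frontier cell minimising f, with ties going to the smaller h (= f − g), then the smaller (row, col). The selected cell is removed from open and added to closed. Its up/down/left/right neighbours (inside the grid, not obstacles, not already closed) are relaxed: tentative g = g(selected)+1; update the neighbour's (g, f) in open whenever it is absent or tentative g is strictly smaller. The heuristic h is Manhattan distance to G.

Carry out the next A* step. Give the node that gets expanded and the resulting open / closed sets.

step 1: expand (3,1) (f=6, h=5) → closed; open now [(0,0) g=3 f=8, (0,1) g=4 f=8, (3,2) g=2 f=6, (4,0) g=1 f=8, (4,1) g=2 f=8]

expanded=(3,1); open=[(0,0) g=3 f=8, (0,1) g=4 f=8, (3,2) g=2 f=6, (4,0) g=1 f=8, (4,1) g=2 f=8]; closed=[(1,0), (1,1), (2,0), (3,0), (3,1)]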